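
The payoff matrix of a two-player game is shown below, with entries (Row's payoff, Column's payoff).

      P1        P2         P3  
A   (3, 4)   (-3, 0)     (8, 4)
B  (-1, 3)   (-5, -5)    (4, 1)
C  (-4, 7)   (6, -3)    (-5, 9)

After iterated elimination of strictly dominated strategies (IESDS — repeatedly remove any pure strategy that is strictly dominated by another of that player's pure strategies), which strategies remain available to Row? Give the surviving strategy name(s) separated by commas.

For Row, A strictly dominates B on the remaining columns (P1: 3>-1, P2: -3>-5, P3: 8>4); eliminate B.
Column's strategy P2 is strictly dominated by P1 (A: 4>0, C: 7>-3) and is removed.
Row C is eliminated: A beats it against every remaining column (P1: 3>-4, P3: 8>-5).
Among the remaining strategies, none is strictly dominated by another pure strategy of the same player, so the elimination stops.
Surviving strategies — Row: {A}; Column: {P1, P3}.

A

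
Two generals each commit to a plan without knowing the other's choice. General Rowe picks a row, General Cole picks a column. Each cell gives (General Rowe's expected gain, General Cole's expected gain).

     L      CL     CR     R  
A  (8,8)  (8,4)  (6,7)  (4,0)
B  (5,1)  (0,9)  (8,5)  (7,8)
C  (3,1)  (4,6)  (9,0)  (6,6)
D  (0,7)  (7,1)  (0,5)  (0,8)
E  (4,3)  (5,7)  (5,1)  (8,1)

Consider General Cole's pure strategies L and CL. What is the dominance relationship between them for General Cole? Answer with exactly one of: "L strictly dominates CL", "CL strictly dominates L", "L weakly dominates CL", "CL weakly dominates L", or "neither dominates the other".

Compare L to CL across each choice by General Rowe: A: 8>4, B: 1<9, C: 1<6, D: 7>1, E: 3<7.
L does better at A, D but worse at B, C, E; neither strategy dominates the other.

neither dominates the other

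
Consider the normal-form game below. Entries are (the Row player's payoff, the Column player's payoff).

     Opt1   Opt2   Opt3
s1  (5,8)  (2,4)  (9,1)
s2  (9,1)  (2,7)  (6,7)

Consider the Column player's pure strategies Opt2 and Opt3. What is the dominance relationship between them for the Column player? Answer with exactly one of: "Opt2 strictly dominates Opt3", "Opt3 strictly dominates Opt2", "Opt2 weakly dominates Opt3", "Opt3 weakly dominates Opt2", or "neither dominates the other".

Opt2 weakly dominates Opt3

Compare Opt2 to Opt3 across each opponent action: s1: 4>1, s2: 7=7.
Opt2 is at least as good everywhere and strictly better somewhere (tied only at s2), so Opt2 weakly but not strictly dominates Opt3.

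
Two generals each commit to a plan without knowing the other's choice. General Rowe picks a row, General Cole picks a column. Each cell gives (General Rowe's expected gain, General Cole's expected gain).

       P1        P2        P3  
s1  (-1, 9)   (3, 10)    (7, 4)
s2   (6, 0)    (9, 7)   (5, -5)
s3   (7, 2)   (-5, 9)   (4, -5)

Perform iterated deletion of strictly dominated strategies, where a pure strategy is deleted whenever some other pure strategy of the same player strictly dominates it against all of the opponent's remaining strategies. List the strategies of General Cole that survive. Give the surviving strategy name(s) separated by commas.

Column P1 is eliminated: P2 beats it against every remaining row (s1: 10>9, s2: 7>0, s3: 9>2).
General Rowe's strategy s3 is strictly dominated by s1 (P2: 3>-5, P3: 7>4) and is removed.
Column P3 is eliminated: P2 beats it against every remaining row (s1: 10>4, s2: 7>-5).
Row s1 is eliminated: s2 beats it against every remaining column (P2: 9>3).
Among the remaining strategies, none is strictly dominated by another pure strategy of the same player, so the elimination stops.
Surviving strategies — General Rowe: {s2}; General Cole: {P2}.

P2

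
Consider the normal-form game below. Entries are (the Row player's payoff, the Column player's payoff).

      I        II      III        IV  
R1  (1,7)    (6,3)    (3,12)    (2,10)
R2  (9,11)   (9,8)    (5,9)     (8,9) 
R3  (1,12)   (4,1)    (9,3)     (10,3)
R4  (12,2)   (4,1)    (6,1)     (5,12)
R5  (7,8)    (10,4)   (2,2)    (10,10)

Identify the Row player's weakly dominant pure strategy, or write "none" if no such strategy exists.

none

R1 fails to dominate R2 at I (1<9).
R2 fails to dominate R3 at III (5<9).
R3 fails to dominate R1 at II (4<6).
R4 fails to dominate R1 at II (4<6).
R5 fails to dominate R1 at III (2<3).
No single strategy dominates all the others.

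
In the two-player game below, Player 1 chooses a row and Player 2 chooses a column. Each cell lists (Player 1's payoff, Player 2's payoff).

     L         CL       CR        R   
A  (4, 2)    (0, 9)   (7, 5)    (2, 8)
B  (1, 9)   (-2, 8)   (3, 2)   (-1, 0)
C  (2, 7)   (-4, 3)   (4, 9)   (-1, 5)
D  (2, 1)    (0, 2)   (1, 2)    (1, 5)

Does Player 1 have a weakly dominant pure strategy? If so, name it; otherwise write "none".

A

A vs B: L: 4>1, CL: 0>-2, CR: 7>3, R: 2>-1.
A vs C: L: 4>2, CL: 0>-4, CR: 7>4, R: 2>-1.
A vs D: L: 4>2, CL: 0=0, CR: 7>1, R: 2>1.
A is at least as good as every other strategy against every opponent action, so it is weakly dominant.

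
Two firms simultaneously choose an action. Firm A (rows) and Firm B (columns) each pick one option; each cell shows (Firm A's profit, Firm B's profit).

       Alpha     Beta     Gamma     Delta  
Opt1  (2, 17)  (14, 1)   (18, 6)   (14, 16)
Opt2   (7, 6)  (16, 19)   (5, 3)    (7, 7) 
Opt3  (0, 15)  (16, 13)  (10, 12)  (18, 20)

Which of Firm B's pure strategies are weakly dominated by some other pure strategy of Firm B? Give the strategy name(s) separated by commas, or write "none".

Gamma

Alpha: no other strategy beats it everywhere (Beta at Opt1 (17>1); Gamma at Opt1 (17>6); Delta at Opt1 (17>16)).
Nothing dominates Beta: Alpha at Opt2 (19>6); Gamma at Opt2 (19>3); Delta at Opt2 (19>7).
Alpha weakly dominates Gamma — Opt1: 17>6, Opt2: 6>3, Opt3: 15>12.
Nothing dominates Delta: Alpha at Opt2 (7>6); Beta at Opt1 (16>1); Gamma at Opt1 (16>6).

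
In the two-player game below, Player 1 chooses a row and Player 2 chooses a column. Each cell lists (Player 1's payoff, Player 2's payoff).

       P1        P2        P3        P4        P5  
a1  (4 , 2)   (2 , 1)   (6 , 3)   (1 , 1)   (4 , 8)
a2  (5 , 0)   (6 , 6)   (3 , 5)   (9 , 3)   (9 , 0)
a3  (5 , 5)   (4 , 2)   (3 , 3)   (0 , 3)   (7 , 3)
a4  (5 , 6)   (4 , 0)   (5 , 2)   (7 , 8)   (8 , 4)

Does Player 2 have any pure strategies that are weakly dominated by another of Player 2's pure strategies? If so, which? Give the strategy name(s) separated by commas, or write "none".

Nothing dominates P1: P2 at a1 (2>1); P3 at a3 (5>3); P4 at a1 (2>1); P5 at a3 (5>3).
P2 is not dominated — it holds its own against P1 at a2 (6>0); P3 at a2 (6>5); P4 at a2 (6>3); P5 at a2 (6>0).
P3: no other strategy beats it everywhere (P1 at a1 (3>2); P2 at a1 (3>1); P4 at a1 (3>1); P5 at a2 (5>0)).
P4 is not dominated — it holds its own against P1 at a2 (3>0); P2 at a3 (3>2); P3 at a4 (8>2); P5 at a2 (3>0).
Nothing dominates P5: P1 at a1 (8>2); P2 at a1 (8>1); P3 at a1 (8>3); P4 at a1 (8>1).

none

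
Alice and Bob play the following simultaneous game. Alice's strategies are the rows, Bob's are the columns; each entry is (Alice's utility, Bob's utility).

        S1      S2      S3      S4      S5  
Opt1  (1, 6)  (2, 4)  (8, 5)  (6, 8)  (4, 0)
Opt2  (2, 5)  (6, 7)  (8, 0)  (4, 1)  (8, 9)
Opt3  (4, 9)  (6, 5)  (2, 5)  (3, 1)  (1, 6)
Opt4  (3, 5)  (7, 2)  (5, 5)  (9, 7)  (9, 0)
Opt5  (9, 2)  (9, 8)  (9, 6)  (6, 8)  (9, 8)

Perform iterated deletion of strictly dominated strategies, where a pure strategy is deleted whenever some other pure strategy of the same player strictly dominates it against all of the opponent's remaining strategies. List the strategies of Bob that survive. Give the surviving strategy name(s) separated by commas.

S2, S4, S5

For Alice, Opt5 strictly dominates Opt2 on the remaining columns (S1: 9>2, S2: 9>6, S3: 9>8, S4: 6>4, S5: 9>8); eliminate Opt2.
Alice's strategy Opt3 is strictly dominated by Opt5 (S1: 9>4, S2: 9>6, S3: 9>2, S4: 6>3, S5: 9>1) and is removed.
Bob's strategy S1 is strictly dominated by S4 (Opt1: 8>6, Opt4: 7>5, Opt5: 8>2) and is removed.
For Bob, S4 strictly dominates S3 on the remaining rows (Opt1: 8>5, Opt4: 7>5, Opt5: 8>6); eliminate S3.
Alice's strategy Opt1 is strictly dominated by Opt4 (S2: 7>2, S4: 9>6, S5: 9>4) and is removed.
Among the remaining strategies, none is strictly dominated by another pure strategy of the same player, so the elimination stops.
Surviving strategies — Alice: {Opt4, Opt5}; Bob: {S2, S4, S5}.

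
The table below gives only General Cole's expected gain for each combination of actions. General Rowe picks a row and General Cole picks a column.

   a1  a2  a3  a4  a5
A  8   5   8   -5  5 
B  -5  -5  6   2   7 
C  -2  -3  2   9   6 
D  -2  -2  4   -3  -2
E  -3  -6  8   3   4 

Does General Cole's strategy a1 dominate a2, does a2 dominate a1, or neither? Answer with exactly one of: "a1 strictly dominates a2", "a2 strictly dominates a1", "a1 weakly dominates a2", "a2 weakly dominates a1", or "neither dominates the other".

a1 weakly dominates a2

Compare a1 to a2 across every action of General Rowe: A: 8>5, B: -5=-5, C: -2>-3, D: -2=-2, E: -3>-6.
a1 is at least as good everywhere and strictly better somewhere (tied only at B, D), so a1 weakly but not strictly dominates a2.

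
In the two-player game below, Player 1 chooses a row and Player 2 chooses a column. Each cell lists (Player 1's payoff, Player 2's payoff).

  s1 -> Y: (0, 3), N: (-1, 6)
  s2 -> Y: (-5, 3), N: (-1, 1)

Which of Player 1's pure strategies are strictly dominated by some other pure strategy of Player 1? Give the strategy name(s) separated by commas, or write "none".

none

s1 is not dominated — it holds its own against s2 at Y (0>-5).
Nothing dominates s2: s1 at N (-1=-1).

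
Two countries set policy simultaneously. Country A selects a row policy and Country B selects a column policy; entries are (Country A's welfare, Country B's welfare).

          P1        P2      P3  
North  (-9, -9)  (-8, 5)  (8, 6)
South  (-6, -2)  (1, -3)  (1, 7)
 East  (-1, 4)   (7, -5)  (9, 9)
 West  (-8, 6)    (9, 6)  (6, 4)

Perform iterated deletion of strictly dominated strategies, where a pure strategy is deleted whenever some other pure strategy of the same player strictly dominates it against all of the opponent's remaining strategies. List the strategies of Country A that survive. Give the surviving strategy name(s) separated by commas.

Row North is eliminated: East beats it against every remaining column (P1: -1>-9, P2: 7>-8, P3: 9>8).
Country A's strategy South is strictly dominated by East (P1: -1>-6, P2: 7>1, P3: 9>1) and is removed.
Among the remaining strategies, none is strictly dominated by another pure strategy of the same player, so the elimination stops.
Surviving strategies — Country A: {East, West}; Country B: {P1, P2, P3}.

East, West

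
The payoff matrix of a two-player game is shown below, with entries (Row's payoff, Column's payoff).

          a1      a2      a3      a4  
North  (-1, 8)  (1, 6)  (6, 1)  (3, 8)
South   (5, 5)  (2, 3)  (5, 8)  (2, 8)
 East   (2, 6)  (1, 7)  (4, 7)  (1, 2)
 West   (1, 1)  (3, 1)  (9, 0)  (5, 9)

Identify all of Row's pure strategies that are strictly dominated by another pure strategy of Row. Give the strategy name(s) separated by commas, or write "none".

North: dominated, since West does at least as well everywhere (a1: 1>-1, a2: 3>1, a3: 9>6, a4: 5>3).
South is not dominated — it holds its own against North at a1 (5>-1); East at a1 (5>2); West at a1 (5>1).
South strictly dominates East — a1: 5>2, a2: 2>1, a3: 5>4, a4: 2>1.
West: no other strategy beats it everywhere (North at a1 (1>-1); South at a2 (3>2); East at a2 (3>1)).

North, East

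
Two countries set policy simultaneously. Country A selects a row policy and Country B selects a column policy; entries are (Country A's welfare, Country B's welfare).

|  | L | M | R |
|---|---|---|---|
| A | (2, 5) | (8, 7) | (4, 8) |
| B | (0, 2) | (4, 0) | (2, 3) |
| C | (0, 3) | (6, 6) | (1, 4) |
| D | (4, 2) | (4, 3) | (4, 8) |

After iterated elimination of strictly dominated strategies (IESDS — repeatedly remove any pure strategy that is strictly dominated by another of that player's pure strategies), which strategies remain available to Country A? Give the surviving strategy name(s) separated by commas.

A, D

For Country A, A strictly dominates B on the remaining columns (L: 2>0, M: 8>4, R: 4>2); eliminate B.
For Country A, A strictly dominates C on the remaining columns (L: 2>0, M: 8>6, R: 4>1); eliminate C.
Column L is eliminated: M beats it against every remaining row (A: 7>5, D: 3>2).
Country B's strategy M is strictly dominated by R (A: 8>7, D: 8>3) and is removed.
Among the remaining strategies, none is strictly dominated by another pure strategy of the same player, so the elimination stops.
Surviving strategies — Country A: {A, D}; Country B: {R}.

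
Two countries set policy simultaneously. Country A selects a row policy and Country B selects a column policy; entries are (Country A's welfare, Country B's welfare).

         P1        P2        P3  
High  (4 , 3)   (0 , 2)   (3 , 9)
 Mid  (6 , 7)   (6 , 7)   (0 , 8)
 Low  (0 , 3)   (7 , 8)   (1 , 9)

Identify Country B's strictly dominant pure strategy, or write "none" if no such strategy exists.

P3

P3 vs P1: High: 9>3, Mid: 8>7, Low: 9>3.
P3 vs P2: High: 9>2, Mid: 8>7, Low: 9>8.
P3 strictly beats every other strategy against every opponent action, so it is strictly dominant.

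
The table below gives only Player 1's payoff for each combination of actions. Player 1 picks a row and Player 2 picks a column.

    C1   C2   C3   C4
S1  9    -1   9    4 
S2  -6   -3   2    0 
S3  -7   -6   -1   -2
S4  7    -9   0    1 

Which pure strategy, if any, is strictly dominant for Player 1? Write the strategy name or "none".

S1 vs S2: C1: 9>-6, C2: -1>-3, C3: 9>2, C4: 4>0.
S1 vs S3: C1: 9>-7, C2: -1>-6, C3: 9>-1, C4: 4>-2.
S1 vs S4: C1: 9>7, C2: -1>-9, C3: 9>0, C4: 4>1.
S1 strictly beats every other strategy against every opponent action, so it is strictly dominant.

S1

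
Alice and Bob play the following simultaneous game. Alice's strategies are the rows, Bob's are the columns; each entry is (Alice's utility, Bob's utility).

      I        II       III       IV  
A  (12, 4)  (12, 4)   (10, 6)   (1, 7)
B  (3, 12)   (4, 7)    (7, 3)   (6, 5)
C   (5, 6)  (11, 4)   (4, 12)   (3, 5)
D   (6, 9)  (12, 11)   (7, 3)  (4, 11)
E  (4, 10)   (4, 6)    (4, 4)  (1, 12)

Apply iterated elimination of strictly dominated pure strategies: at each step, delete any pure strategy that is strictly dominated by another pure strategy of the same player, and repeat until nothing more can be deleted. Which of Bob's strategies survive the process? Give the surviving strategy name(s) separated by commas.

Alice's strategy C is strictly dominated by D (I: 6>5, II: 12>11, III: 7>4, IV: 4>3) and is removed.
Alice's strategy E is strictly dominated by D (I: 6>4, II: 12>4, III: 7>4, IV: 4>1) and is removed.
Column III is eliminated: IV beats it against every remaining row (A: 7>6, B: 5>3, D: 11>3).
Among the remaining strategies, none is strictly dominated by another pure strategy of the same player, so the elimination stops.
Surviving strategies — Alice: {A, B, D}; Bob: {I, II, IV}.

I, II, IV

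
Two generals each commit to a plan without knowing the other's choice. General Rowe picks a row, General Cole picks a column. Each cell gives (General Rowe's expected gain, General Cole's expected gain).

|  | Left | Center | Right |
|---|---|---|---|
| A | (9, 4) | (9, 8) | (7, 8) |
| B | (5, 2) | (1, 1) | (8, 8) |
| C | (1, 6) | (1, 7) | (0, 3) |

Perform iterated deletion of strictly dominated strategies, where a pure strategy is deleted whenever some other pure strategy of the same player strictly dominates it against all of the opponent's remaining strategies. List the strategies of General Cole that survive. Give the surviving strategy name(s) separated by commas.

Center, Right

Row C is eliminated: A beats it against every remaining column (Left: 9>1, Center: 9>1, Right: 7>0).
For General Cole, Right strictly dominates Left on the remaining rows (A: 8>4, B: 8>2); eliminate Left.
Among the remaining strategies, none is strictly dominated by another pure strategy of the same player, so the elimination stops.
Surviving strategies — General Rowe: {A, B}; General Cole: {Center, Right}.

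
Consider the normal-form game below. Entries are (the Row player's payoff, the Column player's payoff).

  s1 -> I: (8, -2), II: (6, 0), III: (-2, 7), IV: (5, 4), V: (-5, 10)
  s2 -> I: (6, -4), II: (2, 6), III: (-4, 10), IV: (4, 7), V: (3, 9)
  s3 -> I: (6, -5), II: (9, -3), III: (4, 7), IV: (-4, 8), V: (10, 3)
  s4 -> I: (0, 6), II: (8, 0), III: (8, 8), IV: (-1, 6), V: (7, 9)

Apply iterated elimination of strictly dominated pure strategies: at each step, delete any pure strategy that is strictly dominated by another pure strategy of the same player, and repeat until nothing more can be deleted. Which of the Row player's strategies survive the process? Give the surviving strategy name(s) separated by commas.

The Column player's strategy I is strictly dominated by III (s1: 7>-2, s2: 10>-4, s3: 7>-5, s4: 8>6) and is removed.
The Column player's strategy II is strictly dominated by III (s1: 7>0, s2: 10>6, s3: 7>-3, s4: 8>0) and is removed.
Among the remaining strategies, none is strictly dominated by another pure strategy of the same player, so the elimination stops.
Surviving strategies — the Row player: {s1, s2, s3, s4}; the Column player: {III, IV, V}.

s1, s2, s3, s4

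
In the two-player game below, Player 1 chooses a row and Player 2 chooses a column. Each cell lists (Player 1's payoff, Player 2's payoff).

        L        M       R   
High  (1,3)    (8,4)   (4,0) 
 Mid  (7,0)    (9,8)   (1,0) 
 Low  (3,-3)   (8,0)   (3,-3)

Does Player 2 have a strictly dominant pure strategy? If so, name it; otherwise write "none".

M vs L: High: 4>3, Mid: 8>0, Low: 0>-3.
M vs R: High: 4>0, Mid: 8>0, Low: 0>-3.
M strictly beats every other strategy against every opponent action, so it is strictly dominant.

M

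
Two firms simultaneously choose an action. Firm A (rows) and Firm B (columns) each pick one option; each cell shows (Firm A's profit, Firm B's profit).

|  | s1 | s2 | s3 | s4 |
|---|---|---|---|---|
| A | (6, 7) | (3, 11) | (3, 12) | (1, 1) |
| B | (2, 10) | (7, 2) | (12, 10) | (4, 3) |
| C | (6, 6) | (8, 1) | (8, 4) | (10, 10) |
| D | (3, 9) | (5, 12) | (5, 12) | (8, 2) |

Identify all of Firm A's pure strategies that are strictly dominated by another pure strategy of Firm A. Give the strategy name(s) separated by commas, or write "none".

D

Nothing dominates A: B at s1 (6>2); C at s1 (6=6); D at s1 (6>3).
Nothing dominates B: A at s2 (7>3); C at s3 (12>8); D at s2 (7>5).
C: no other strategy beats it everywhere (A at s1 (6=6); B at s1 (6>2); D at s1 (6>3)).
D: dominated, since C does at least as well everywhere (s1: 6>3, s2: 8>5, s3: 8>5, s4: 10>8).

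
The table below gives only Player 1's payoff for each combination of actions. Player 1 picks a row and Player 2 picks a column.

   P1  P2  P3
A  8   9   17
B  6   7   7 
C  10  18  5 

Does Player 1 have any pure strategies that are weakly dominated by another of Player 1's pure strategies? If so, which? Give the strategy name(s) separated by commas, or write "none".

Nothing dominates A: B at P1 (8>6); C at P3 (17>5).
B: dominated, since A does at least as well everywhere (P1: 8>6, P2: 9>7, P3: 17>7).
C: no other strategy beats it everywhere (A at P1 (10>8); B at P1 (10>6)).

B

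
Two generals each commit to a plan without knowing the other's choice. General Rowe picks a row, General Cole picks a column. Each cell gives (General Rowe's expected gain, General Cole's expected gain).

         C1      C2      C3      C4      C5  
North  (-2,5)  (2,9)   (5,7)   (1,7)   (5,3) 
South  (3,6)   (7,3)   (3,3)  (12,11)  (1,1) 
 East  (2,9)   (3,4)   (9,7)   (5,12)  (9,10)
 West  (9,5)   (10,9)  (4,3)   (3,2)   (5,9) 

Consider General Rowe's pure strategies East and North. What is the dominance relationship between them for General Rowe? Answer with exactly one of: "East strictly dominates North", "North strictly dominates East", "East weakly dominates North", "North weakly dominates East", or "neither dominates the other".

Compare East to North across each opponent action: C1: 2>-2, C2: 3>2, C3: 9>5, C4: 5>1, C5: 9>5.
East gives a strictly higher payoff against each opponent action, so East strictly dominates North.

East strictly dominates North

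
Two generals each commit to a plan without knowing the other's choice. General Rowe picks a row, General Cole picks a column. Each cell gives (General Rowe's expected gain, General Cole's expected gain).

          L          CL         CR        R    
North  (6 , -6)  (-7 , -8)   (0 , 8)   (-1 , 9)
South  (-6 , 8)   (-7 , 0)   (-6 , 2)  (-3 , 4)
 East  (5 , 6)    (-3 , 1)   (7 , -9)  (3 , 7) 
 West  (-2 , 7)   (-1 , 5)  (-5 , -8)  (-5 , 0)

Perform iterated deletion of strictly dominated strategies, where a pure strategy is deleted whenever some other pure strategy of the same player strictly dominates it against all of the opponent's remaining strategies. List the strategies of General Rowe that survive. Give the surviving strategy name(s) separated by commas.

East

General Rowe's strategy South is strictly dominated by East (L: 5>-6, CL: -3>-7, CR: 7>-6, R: 3>-3) and is removed.
Column CL is eliminated: L beats it against every remaining row (North: -6>-8, East: 6>1, West: 7>5).
General Rowe's strategy West is strictly dominated by North (L: 6>-2, CR: 0>-5, R: -1>-5) and is removed.
For General Cole, R strictly dominates L on the remaining rows (North: 9>-6, East: 7>6); eliminate L.
General Rowe's strategy North is strictly dominated by East (CR: 7>0, R: 3>-1) and is removed.
Column CR is eliminated: R beats it against every remaining row (East: 7>-9).
Among the remaining strategies, none is strictly dominated by another pure strategy of the same player, so the elimination stops.
Surviving strategies — General Rowe: {East}; General Cole: {R}.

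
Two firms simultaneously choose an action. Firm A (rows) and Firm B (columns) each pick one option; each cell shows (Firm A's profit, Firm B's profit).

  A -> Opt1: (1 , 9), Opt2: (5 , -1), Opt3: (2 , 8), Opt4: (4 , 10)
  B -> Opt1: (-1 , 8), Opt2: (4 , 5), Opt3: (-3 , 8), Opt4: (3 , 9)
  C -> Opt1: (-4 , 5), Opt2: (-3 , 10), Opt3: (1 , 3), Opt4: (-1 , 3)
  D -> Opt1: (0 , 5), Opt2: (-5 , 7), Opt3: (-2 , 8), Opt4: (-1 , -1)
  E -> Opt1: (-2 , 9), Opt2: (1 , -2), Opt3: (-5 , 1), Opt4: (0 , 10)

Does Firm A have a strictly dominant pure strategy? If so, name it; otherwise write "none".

A

A vs B: Opt1: 1>-1, Opt2: 5>4, Opt3: 2>-3, Opt4: 4>3.
A vs C: Opt1: 1>-4, Opt2: 5>-3, Opt3: 2>1, Opt4: 4>-1.
A vs D: Opt1: 1>0, Opt2: 5>-5, Opt3: 2>-2, Opt4: 4>-1.
A vs E: Opt1: 1>-2, Opt2: 5>1, Opt3: 2>-5, Opt4: 4>0.
A strictly beats every other strategy against every opponent action, so it is strictly dominant.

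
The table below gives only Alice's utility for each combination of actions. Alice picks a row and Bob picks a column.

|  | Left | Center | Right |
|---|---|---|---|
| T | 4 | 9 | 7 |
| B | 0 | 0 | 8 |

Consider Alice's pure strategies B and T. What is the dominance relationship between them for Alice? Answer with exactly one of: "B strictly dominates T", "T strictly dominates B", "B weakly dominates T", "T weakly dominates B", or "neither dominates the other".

neither dominates the other

B's payoffs vs T's, by Bob's action — Left: 0<4, Center: 0<9, Right: 8>7.
B does better at Right but worse at Left, Center; neither strategy dominates the other.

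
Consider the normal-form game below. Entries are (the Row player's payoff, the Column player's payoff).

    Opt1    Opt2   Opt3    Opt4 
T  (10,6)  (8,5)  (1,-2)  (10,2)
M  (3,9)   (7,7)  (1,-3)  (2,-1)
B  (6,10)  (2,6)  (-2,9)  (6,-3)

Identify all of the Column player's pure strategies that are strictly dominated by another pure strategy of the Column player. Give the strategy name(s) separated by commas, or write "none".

Opt1: no other strategy beats it everywhere (Opt2 at T (6>5); Opt3 at T (6>-2); Opt4 at T (6>2)).
Opt2: dominated, since Opt1 does at least as well everywhere (T: 6>5, M: 9>7, B: 10>6).
Opt3: dominated, since Opt1 does at least as well everywhere (T: 6>-2, M: 9>-3, B: 10>9).
Opt4 is strictly dominated by Opt1 (T: 6>2, M: 9>-1, B: 10>-3).

Opt2, Opt3, Opt4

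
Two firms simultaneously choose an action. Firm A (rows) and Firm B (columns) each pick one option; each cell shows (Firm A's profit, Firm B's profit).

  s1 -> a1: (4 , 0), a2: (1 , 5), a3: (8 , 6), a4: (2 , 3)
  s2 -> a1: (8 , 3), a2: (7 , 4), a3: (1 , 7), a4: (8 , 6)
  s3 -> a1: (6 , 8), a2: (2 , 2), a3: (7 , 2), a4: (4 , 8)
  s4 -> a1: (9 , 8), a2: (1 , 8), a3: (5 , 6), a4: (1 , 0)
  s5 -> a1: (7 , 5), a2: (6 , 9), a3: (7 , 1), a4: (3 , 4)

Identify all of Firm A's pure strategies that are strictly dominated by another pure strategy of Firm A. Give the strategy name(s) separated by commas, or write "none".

none

s1 is not dominated — it holds its own against s2 at a3 (8>1); s3 at a3 (8>7); s4 at a2 (1=1); s5 at a3 (8>7).
s2: no other strategy beats it everywhere (s1 at a1 (8>4); s3 at a1 (8>6); s4 at a2 (7>1); s5 at a1 (8>7)).
s3 is not dominated — it holds its own against s1 at a1 (6>4); s2 at a3 (7>1); s4 at a2 (2>1); s5 at a3 (7=7).
s4: no other strategy beats it everywhere (s1 at a1 (9>4); s2 at a1 (9>8); s3 at a1 (9>6); s5 at a1 (9>7)).
s5 is not dominated — it holds its own against s1 at a1 (7>4); s2 at a3 (7>1); s3 at a1 (7>6); s4 at a2 (6>1).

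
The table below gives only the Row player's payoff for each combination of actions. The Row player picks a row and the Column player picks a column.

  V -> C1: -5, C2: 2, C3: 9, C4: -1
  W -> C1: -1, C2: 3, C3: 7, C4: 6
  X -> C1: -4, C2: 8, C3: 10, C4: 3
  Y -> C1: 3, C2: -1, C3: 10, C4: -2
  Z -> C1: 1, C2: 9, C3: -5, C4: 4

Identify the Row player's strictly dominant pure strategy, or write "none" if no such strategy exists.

none

V fails to dominate W at C1 (-5<-1).
W fails to dominate V at C3 (7<9).
X fails to dominate W at C1 (-4<-1).
Y fails to dominate V at C2 (-1<2).
Z fails to dominate V at C3 (-5<9).
No single strategy dominates all the others.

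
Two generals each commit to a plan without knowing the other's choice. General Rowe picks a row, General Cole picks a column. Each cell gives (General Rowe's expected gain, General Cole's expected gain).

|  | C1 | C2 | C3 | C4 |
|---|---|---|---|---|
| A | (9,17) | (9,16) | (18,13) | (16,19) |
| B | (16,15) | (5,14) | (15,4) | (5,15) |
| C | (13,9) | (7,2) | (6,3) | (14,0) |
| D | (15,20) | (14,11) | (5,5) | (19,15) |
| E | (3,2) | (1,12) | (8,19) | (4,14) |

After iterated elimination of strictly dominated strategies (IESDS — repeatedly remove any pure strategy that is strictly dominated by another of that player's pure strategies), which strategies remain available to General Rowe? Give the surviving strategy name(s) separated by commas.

Row E is eliminated: A beats it against every remaining column (C1: 9>3, C2: 9>1, C3: 18>8, C4: 16>4).
General Cole's strategy C2 is strictly dominated by C1 (A: 17>16, B: 15>14, C: 9>2, D: 20>11) and is removed.
For General Cole, C1 strictly dominates C3 on the remaining rows (A: 17>13, B: 15>4, C: 9>3, D: 20>5); eliminate C3.
General Rowe's strategy A is strictly dominated by D (C1: 15>9, C4: 19>16) and is removed.
General Rowe's strategy C is strictly dominated by D (C1: 15>13, C4: 19>14) and is removed.
Among the remaining strategies, none is strictly dominated by another pure strategy of the same player, so the elimination stops.
Surviving strategies — General Rowe: {B, D}; General Cole: {C1, C4}.

B, D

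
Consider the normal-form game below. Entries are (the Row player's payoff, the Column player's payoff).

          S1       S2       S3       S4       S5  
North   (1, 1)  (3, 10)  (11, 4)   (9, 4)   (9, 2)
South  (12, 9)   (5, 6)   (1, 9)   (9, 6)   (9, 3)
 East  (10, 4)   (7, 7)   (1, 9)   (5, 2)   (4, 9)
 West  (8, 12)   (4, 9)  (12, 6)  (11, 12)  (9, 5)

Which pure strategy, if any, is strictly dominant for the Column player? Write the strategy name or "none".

S1 fails to dominate S2 at North (1<10).
S2 fails to dominate S1 at South (6<9).
S3 fails to dominate S1 at South (9=9).
S4 fails to dominate S1 at South (6<9).
S5 fails to dominate S1 at South (3<9).
No single strategy dominates all the others.

none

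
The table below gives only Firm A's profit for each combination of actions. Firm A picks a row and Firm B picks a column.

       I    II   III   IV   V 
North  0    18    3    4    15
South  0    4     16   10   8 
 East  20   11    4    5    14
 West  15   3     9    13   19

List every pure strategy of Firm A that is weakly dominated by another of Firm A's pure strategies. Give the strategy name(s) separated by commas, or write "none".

none

North is not dominated — it holds its own against South at II (18>4); East at II (18>11); West at II (18>3).
South: no other strategy beats it everywhere (North at III (16>3); East at III (16>4); West at II (4>3)).
East: no other strategy beats it everywhere (North at I (20>0); South at I (20>0); West at I (20>15)).
West: no other strategy beats it everywhere (North at I (15>0); South at I (15>0); East at III (9>4)).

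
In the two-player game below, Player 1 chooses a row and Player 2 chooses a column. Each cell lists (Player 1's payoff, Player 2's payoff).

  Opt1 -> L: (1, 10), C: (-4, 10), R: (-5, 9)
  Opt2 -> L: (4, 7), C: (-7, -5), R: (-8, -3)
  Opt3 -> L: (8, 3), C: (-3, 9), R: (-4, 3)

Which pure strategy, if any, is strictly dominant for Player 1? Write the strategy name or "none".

Opt3 vs Opt1: L: 8>1, C: -3>-4, R: -4>-5.
Opt3 vs Opt2: L: 8>4, C: -3>-7, R: -4>-8.
Opt3 strictly beats every other strategy against every opponent action, so it is strictly dominant.

Opt3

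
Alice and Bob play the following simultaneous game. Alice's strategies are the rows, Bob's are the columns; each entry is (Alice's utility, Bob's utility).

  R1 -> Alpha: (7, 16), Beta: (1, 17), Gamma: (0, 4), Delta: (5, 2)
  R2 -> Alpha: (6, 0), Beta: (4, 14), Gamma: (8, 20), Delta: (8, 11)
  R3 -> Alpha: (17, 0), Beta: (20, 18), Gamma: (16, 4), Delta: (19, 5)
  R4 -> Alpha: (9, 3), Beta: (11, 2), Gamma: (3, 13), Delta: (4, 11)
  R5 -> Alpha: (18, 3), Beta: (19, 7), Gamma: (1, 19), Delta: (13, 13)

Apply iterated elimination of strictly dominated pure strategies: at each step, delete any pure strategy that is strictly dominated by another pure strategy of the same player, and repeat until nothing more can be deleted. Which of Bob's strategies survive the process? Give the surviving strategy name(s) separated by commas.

Row R1 is eliminated: R3 beats it against every remaining column (Alpha: 17>7, Beta: 20>1, Gamma: 16>0, Delta: 19>5).
Alice's strategy R2 is strictly dominated by R3 (Alpha: 17>6, Beta: 20>4, Gamma: 16>8, Delta: 19>8) and is removed.
Row R4 is eliminated: R3 beats it against every remaining column (Alpha: 17>9, Beta: 20>11, Gamma: 16>3, Delta: 19>4).
For Bob, Beta strictly dominates Alpha on the remaining rows (R3: 18>0, R5: 7>3); eliminate Alpha.
For Alice, R3 strictly dominates R5 on the remaining columns (Beta: 20>19, Gamma: 16>1, Delta: 19>13); eliminate R5.
Column Gamma is eliminated: Beta beats it against every remaining row (R3: 18>4).
For Bob, Beta strictly dominates Delta on the remaining rows (R3: 18>5); eliminate Delta.
Among the remaining strategies, none is strictly dominated by another pure strategy of the same player, so the elimination stops.
Surviving strategies — Alice: {R3}; Bob: {Beta}.

Beta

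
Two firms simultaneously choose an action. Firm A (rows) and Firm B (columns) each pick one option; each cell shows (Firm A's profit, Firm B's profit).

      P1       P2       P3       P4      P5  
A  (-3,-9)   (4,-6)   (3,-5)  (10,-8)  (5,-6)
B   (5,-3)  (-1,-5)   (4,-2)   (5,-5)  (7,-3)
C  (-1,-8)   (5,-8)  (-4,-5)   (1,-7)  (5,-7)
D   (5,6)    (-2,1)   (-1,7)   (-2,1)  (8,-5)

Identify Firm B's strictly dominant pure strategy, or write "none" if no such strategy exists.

P3 vs P1: A: -5>-9, B: -2>-3, C: -5>-8, D: 7>6.
P3 vs P2: A: -5>-6, B: -2>-5, C: -5>-8, D: 7>1.
P3 vs P4: A: -5>-8, B: -2>-5, C: -5>-7, D: 7>1.
P3 vs P5: A: -5>-6, B: -2>-3, C: -5>-7, D: 7>-5.
P3 strictly beats every other strategy against every opponent action, so it is strictly dominant.

P3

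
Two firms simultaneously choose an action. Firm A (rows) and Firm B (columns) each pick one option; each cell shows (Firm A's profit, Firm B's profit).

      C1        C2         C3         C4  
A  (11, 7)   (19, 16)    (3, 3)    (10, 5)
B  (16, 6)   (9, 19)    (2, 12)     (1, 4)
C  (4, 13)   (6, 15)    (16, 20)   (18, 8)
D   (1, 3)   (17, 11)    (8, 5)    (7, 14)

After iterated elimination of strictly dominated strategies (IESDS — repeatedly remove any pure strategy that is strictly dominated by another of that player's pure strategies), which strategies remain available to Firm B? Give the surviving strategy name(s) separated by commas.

C2, C3, C4

For Firm B, C2 strictly dominates C1 on the remaining rows (A: 16>7, B: 19>6, C: 15>13, D: 11>3); eliminate C1.
Firm A's strategy B is strictly dominated by A (C2: 19>9, C3: 3>2, C4: 10>1) and is removed.
Among the remaining strategies, none is strictly dominated by another pure strategy of the same player, so the elimination stops.
Surviving strategies — Firm A: {A, C, D}; Firm B: {C2, C3, C4}.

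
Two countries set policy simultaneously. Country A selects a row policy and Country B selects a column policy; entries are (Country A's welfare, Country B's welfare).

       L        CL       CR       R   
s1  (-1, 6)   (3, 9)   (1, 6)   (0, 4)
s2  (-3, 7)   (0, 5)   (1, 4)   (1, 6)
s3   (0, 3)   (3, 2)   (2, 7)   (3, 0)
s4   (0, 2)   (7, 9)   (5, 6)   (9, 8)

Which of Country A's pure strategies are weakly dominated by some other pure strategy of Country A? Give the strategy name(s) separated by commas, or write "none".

s3 weakly dominates s1 — L: 0>-1, CL: 3=3, CR: 2>1, R: 3>0.
s2 is weakly dominated by s3 (L: 0>-3, CL: 3>0, CR: 2>1, R: 3>1).
s3: dominated, since s4 does at least as well everywhere (L: 0=0, CL: 7>3, CR: 5>2, R: 9>3).
Nothing dominates s4: s1 at L (0>-1); s2 at L (0>-3); s3 at CL (7>3).

s1, s2, s3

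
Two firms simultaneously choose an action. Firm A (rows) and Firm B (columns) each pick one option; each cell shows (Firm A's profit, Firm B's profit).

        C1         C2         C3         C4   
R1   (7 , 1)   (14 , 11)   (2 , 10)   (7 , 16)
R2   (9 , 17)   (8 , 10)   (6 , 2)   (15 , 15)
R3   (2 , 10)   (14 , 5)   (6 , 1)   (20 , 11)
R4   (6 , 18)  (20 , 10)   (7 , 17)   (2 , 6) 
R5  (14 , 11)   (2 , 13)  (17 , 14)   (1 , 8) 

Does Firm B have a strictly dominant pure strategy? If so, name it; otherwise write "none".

none

C1 fails to dominate C2 at R1 (1<11).
C2 fails to dominate C1 at R2 (10<17).
C3 fails to dominate C1 at R2 (2<17).
C4 fails to dominate C1 at R2 (15<17).
No single strategy dominates all the others.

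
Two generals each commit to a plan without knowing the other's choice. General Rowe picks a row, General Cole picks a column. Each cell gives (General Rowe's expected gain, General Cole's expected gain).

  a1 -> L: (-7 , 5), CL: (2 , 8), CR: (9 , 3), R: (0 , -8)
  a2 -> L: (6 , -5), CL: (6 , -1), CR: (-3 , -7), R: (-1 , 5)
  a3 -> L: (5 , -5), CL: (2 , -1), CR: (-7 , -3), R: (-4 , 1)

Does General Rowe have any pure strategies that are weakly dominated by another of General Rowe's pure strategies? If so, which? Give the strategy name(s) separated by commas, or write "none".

a1: no other strategy beats it everywhere (a2 at CR (9>-3); a3 at CR (9>-7)).
a2 is not dominated — it holds its own against a1 at L (6>-7); a3 at L (6>5).
a3 is weakly dominated by a2 (L: 6>5, CL: 6>2, CR: -3>-7, R: -1>-4).

a3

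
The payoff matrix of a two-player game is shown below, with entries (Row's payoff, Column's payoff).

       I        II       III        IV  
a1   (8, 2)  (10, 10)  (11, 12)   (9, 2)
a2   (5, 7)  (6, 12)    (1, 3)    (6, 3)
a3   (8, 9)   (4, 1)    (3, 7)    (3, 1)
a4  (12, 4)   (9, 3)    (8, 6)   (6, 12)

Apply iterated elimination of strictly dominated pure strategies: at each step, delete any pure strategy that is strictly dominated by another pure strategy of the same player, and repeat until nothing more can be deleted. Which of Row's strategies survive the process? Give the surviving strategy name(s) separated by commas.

Row's strategy a2 is strictly dominated by a1 (I: 8>5, II: 10>6, III: 11>1, IV: 9>6) and is removed.
For Row, a4 strictly dominates a3 on the remaining columns (I: 12>8, II: 9>4, III: 8>3, IV: 6>3); eliminate a3.
Column's strategy I is strictly dominated by III (a1: 12>2, a4: 6>4) and is removed.
For Row, a1 strictly dominates a4 on the remaining columns (II: 10>9, III: 11>8, IV: 9>6); eliminate a4.
For Column, III strictly dominates II on the remaining rows (a1: 12>10); eliminate II.
For Column, III strictly dominates IV on the remaining rows (a1: 12>2); eliminate IV.
Among the remaining strategies, none is strictly dominated by another pure strategy of the same player, so the elimination stops.
Surviving strategies — Row: {a1}; Column: {III}.

a1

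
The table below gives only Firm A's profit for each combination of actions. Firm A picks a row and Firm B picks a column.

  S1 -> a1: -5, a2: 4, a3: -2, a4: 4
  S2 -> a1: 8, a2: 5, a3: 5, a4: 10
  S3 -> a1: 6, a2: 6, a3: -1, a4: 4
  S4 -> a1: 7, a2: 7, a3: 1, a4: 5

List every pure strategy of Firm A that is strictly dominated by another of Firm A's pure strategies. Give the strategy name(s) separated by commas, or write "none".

S1: dominated, since S2 does at least as well everywhere (a1: 8>-5, a2: 5>4, a3: 5>-2, a4: 10>4).
S2: no other strategy beats it everywhere (S1 at a1 (8>-5); S3 at a1 (8>6); S4 at a1 (8>7)).
S4 strictly dominates S3 — a1: 7>6, a2: 7>6, a3: 1>-1, a4: 5>4.
S4 is not dominated — it holds its own against S1 at a1 (7>-5); S2 at a2 (7>5); S3 at a1 (7>6).

S1, S3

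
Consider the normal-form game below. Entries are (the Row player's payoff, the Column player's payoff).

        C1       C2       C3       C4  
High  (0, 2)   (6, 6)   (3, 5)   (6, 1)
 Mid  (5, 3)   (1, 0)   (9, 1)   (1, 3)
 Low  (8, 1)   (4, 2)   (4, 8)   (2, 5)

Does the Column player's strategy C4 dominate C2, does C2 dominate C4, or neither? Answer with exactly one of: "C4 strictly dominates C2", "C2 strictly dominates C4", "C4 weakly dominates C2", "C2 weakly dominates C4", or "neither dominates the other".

neither dominates the other

C4's payoffs vs C2's, by the Row player's action — High: 1<6, Mid: 3>0, Low: 5>2.
C4 does better at Mid, Low but worse at High; neither strategy dominates the other.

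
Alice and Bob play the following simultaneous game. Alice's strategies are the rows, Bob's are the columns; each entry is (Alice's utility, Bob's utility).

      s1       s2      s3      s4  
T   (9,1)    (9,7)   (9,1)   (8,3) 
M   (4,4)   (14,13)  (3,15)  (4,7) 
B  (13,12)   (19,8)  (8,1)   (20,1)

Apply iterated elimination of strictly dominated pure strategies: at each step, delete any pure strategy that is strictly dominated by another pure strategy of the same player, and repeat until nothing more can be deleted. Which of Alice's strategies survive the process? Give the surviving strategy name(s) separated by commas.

Row M is eliminated: B beats it against every remaining column (s1: 13>4, s2: 19>14, s3: 8>3, s4: 20>4).
Column s3 is eliminated: s2 beats it against every remaining row (T: 7>1, B: 8>1).
Alice's strategy T is strictly dominated by B (s1: 13>9, s2: 19>9, s4: 20>8) and is removed.
Bob's strategy s2 is strictly dominated by s1 (B: 12>8) and is removed.
Bob's strategy s4 is strictly dominated by s1 (B: 12>1) and is removed.
Among the remaining strategies, none is strictly dominated by another pure strategy of the same player, so the elimination stops.
Surviving strategies — Alice: {B}; Bob: {s1}.

B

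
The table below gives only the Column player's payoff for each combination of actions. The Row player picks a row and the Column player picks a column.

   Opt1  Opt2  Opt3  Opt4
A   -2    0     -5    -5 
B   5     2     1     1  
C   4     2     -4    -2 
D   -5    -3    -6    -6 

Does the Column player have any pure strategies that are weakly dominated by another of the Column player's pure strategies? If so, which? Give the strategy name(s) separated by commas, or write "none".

Nothing dominates Opt1: Opt2 at B (5>2); Opt3 at A (-2>-5); Opt4 at A (-2>-5).
Nothing dominates Opt2: Opt1 at A (0>-2); Opt3 at A (0>-5); Opt4 at A (0>-5).
Opt1 weakly dominates Opt3 — A: -2>-5, B: 5>1, C: 4>-4, D: -5>-6.
Opt1 weakly dominates Opt4 — A: -2>-5, B: 5>1, C: 4>-2, D: -5>-6.

Opt3, Opt4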